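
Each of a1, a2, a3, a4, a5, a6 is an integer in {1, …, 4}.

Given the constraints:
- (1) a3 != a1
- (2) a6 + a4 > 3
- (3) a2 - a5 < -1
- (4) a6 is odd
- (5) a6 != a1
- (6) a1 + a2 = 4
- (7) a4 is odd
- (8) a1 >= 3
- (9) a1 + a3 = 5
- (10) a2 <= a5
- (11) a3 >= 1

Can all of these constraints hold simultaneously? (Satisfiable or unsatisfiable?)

Satisfiable

Take a1 = 3, a2 = 1, a3 = 2, a4 = 3, a5 = 3, a6 = 1. Then constraint 2: a6 + a4 = 4; constraint 3: a2 - a5 = -2; constraint 6: a1 + a2 = 4, and every other listed constraint is also met.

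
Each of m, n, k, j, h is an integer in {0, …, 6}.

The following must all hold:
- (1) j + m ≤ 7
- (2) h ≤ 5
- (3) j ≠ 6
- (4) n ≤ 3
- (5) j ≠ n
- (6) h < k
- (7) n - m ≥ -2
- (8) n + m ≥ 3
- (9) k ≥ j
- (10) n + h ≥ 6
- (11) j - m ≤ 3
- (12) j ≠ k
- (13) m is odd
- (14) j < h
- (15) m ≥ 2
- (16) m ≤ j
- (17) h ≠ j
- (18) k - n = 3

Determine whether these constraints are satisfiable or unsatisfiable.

Try m = 3, n = 3, k = 6, j = 4, h = 5.
Check constraint 1: j + m = 7; constraint 7: n - m = 0; constraint 8: n + m = 6. The remaining constraints are straightforward to verify.

Satisfiable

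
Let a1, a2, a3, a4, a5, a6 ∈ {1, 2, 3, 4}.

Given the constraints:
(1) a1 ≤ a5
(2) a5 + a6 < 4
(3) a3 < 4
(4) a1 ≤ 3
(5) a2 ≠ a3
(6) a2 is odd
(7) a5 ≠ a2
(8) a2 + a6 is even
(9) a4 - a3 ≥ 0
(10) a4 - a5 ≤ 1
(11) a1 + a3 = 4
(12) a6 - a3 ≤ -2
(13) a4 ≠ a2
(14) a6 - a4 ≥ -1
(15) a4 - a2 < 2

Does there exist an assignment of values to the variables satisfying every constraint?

Unsatisfiable

Constraints 9, 12, and 14 give a4 − a3 ≥ 0, a3 − a6 ≥ 2, a6 − a4 ≥ -1.
Adding all 3 inequalities: the left sides telescope to 0, and the right sides sum to 0 + 2 + (-1) = 1. So 0 ≥ 1, which is false.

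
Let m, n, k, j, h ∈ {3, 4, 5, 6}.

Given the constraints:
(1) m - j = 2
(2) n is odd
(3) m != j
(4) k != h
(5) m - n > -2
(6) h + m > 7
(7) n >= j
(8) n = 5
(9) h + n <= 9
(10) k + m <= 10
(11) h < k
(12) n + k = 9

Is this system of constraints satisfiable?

Satisfiable

Try m = 6, n = 5, k = 4, j = 4, h = 3.
Check constraint 1: m - j = 2; constraint 5: m - n = 1; constraint 6: h + m = 9. The remaining constraints are straightforward to verify.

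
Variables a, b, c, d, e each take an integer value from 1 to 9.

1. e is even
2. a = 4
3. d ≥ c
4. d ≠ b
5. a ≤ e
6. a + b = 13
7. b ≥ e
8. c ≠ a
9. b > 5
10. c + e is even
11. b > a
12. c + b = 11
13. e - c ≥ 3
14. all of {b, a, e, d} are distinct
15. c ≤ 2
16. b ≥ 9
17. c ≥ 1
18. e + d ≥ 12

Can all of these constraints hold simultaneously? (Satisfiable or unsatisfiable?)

Satisfiable

Try a = 4, b = 9, c = 2, d = 8, e = 6.
Check constraint 6: a + b = 13; constraint 12: c + b = 11. The remaining constraints are straightforward to verify.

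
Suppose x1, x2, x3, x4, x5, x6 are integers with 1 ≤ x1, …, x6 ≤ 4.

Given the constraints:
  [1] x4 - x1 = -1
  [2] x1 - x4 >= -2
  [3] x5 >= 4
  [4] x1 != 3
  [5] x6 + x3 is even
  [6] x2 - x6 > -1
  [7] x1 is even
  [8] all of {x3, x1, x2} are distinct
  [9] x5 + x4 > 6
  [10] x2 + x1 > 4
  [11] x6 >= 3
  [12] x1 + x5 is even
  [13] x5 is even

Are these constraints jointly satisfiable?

Try x1 = 4, x2 = 3, x3 = 1, x4 = 3, x5 = 4, x6 = 3.
Check constraint 1: x4 - x1 = -1; constraint 2: x1 - x4 = 1. The remaining constraints are straightforward to verify.

Satisfiable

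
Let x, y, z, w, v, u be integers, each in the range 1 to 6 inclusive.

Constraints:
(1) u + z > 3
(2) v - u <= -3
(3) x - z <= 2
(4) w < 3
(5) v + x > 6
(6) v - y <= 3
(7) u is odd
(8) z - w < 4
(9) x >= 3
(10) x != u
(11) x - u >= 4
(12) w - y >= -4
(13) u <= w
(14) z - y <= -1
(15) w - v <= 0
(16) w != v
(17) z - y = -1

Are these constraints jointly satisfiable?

Unsatisfiable

Constraints 2, 3, 11, 12, 14, and 15 give v − w ≥ 0, w − y ≥ -4, y − z ≥ 1, z − x ≥ -2, x − u ≥ 4, u − v ≥ 3.
Adding all 6 inequalities: the left sides telescope to 0, and the right sides sum to 0 + (-4) + 1 + (-2) + 4 + 3 = 2. So 0 ≥ 2, which is false.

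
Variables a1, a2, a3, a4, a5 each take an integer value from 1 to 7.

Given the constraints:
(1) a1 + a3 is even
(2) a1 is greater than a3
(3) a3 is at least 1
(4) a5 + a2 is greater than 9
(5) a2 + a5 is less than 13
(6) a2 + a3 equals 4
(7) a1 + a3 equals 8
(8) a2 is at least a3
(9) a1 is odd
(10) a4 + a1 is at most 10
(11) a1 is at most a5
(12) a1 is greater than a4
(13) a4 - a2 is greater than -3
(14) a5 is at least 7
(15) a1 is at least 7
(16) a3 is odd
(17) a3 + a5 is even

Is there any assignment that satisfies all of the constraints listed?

Setting (a1, a2, a3, a4, a5) = (7, 3, 1, 1, 7) satisfies everything: constraint 4: a5 + a2 = 10; constraint 5: a2 + a5 = 10; constraint 6: a2 + a3 = 4, and the others follow.

Satisfiable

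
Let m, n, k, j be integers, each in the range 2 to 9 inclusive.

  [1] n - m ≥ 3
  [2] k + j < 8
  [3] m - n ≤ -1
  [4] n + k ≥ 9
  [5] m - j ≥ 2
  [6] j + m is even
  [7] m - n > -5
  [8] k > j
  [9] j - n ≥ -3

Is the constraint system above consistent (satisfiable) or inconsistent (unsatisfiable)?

Unsatisfiable

Constraints 1, 5, and 9 give n − m ≥ 3, m − j ≥ 2, j − n ≥ -3.
Adding all 3 inequalities: the left sides telescope to 0, and the right sides sum to 3 + 2 + (-3) = 2. So 0 ≥ 2, which is false.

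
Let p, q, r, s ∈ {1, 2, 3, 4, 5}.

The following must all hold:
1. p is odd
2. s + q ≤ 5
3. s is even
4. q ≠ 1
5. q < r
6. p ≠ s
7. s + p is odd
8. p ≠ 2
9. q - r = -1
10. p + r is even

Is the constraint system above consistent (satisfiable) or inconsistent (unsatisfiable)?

Satisfiable

One satisfying assignment is p = 5, q = 2, r = 3, s = 2.
For the less obvious constraints — constraint 2: s + q = 4; constraint 9: q - r = -1 — and the others hold by inspection.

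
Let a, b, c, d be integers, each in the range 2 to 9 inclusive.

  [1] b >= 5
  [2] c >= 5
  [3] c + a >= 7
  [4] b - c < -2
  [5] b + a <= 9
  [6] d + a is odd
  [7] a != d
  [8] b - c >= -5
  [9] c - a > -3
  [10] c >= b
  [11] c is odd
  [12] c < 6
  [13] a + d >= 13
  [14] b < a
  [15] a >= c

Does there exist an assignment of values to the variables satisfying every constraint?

From constraint 1: b ≥ 5. From constraints 2 and 15: a ≥ c ≥ 5. Hence b + a ≥ 10. But constraint 5 requires b + a ≤ 9, and 9 < 10. Contradiction.

Unsatisfiable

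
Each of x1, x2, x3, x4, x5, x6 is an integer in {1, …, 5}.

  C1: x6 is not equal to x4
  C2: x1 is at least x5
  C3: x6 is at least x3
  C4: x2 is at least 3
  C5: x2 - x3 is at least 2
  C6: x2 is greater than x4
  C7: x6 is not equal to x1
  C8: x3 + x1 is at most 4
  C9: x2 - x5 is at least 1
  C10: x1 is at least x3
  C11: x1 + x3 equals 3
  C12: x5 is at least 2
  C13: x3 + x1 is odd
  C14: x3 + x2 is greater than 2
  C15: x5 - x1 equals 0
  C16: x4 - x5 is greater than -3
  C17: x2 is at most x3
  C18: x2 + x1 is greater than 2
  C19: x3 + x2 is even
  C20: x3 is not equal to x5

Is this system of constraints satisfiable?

From constraints 2 and 12: x1 ≥ x5 ≥ 2. From constraints 4 and 17: x3 ≥ x2 ≥ 3. Hence x1 + x3 ≥ 5. But constraint 11 requires x1 + x3 = 3, and 3 < 5. Contradiction.

Unsatisfiable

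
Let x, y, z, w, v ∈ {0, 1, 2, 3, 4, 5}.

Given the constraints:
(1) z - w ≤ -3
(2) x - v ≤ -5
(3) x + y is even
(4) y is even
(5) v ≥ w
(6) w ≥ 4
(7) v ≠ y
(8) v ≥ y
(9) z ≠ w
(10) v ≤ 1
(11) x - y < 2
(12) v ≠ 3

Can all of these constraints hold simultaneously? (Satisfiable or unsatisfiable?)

Unsatisfiable

From constraint 6: w ≥ 4. From constraints 5 and 10: w ≤ v and v ≤ 1, so w ≤ 1. But 1 < 4, so no value of w works.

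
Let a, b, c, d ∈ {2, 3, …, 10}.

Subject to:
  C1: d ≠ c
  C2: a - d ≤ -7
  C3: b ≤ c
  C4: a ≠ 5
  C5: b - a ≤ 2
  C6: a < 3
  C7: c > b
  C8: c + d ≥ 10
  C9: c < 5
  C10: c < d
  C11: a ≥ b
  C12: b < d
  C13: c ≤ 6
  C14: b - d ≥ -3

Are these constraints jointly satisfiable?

Unsatisfiable

Constraints 2, 5, and 14 give d − a ≥ 7, a − b ≥ -2, b − d ≥ -3.
Adding all 3 inequalities: the left sides telescope to 0, and the right sides sum to 7 + (-2) + (-3) = 2. So 0 ≥ 2, which is false.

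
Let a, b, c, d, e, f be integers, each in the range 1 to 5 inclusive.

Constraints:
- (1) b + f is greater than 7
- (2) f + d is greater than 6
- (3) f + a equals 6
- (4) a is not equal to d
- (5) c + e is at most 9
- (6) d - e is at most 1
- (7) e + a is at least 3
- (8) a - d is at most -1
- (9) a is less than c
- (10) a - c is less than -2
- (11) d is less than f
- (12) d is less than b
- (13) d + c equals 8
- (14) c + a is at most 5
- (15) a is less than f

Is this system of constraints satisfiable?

Try a = 1, b = 5, c = 4, d = 4, e = 4, f = 5.
Check constraint 1: b + f = 10; constraint 2: f + d = 9. The remaining constraints are straightforward to verify.

Satisfiable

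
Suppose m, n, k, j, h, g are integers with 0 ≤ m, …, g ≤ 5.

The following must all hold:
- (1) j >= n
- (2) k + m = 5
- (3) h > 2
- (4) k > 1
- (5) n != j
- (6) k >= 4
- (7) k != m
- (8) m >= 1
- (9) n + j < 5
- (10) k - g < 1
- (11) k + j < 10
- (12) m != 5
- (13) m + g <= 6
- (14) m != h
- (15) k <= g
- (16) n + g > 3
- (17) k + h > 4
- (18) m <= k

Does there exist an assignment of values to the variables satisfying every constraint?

Satisfiable

Try m = 1, n = 1, k = 4, j = 3, h = 3, g = 4.
Check constraint 2: k + m = 5; constraint 9: n + j = 4; constraint 10: k - g = 0. The remaining constraints are straightforward to verify.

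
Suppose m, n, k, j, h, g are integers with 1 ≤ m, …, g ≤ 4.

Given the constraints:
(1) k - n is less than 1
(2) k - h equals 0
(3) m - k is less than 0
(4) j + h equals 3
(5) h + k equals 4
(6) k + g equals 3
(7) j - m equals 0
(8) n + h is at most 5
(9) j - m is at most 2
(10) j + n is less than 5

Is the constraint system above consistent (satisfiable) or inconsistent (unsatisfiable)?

Try m = 1, n = 3, k = 2, j = 1, h = 2, g = 1.
Check constraint 1: k - n = -1; constraint 2: k - h = 0; constraint 3: m - k = -1. The remaining constraints are straightforward to verify.

Satisfiable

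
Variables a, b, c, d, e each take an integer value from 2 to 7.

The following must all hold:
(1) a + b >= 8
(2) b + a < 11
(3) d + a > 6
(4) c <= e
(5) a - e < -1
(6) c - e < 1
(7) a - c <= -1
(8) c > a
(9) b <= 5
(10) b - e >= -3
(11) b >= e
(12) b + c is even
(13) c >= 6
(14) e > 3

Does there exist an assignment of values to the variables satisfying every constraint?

Unsatisfiable

From constraints 4 and 13: e ≥ c and c ≥ 6, so e ≥ 6. From constraints 9 and 11: e ≤ b and b ≤ 5, so e ≤ 5. But 5 < 6, so no value of e works.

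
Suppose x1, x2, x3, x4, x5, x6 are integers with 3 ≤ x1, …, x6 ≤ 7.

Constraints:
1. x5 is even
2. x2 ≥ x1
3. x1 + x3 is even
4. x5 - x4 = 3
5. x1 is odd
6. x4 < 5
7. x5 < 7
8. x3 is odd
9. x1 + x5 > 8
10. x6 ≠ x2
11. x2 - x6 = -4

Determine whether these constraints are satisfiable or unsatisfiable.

Satisfiable

Try x1 = 3, x2 = 3, x3 = 7, x4 = 3, x5 = 6, x6 = 7.
Check constraint 4: x5 - x4 = 3; constraint 9: x1 + x5 = 9. The remaining constraints are straightforward to verify.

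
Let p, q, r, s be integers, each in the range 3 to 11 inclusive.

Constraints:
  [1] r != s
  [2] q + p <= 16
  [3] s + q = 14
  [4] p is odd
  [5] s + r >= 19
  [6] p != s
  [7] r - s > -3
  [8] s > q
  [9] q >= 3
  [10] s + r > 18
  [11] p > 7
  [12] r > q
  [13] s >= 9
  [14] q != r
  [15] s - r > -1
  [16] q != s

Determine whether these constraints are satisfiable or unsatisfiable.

Setting (p, q, r, s) = (11, 4, 9, 10) satisfies everything: constraint 2: q + p = 15; constraint 3: s + q = 14, and the others follow.

Satisfiable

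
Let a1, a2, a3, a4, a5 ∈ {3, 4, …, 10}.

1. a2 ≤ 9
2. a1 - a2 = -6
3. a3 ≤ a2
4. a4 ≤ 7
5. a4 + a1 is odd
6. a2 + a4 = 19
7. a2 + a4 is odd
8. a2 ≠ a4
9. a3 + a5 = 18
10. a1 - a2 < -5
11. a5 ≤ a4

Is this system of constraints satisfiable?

Unsatisfiable

From constraints 1 and 3: a3 ≤ a2 ≤ 9. From constraints 4 and 11: a5 ≤ a4 ≤ 7. Hence a3 + a5 ≤ 16. But constraint 9 requires a3 + a5 = 18, and 18 > 16. Contradiction.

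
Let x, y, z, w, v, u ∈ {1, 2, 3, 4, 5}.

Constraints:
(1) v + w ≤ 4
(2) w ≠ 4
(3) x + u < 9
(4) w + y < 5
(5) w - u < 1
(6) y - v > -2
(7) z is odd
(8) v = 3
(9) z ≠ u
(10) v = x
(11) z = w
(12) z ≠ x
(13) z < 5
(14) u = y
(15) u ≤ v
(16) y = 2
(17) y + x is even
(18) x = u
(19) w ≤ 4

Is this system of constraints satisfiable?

Unsatisfiable

Constraint 8 fixes v = 3 and constraint 16 fixes y = 2. Constraints 10, 14, and 18 give v = x = u = y, so v = y. But 3 ≠ 2 — contradiction.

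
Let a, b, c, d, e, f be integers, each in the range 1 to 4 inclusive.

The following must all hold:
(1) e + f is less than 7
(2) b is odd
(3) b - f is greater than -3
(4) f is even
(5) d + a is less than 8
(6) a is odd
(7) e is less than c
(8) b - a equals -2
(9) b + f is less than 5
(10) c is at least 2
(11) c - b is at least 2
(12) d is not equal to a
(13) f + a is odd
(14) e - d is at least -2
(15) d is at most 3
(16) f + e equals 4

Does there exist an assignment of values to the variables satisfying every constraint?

Satisfiable

Setting (a, b, c, d, e, f) = (3, 1, 3, 2, 2, 2) satisfies everything: constraint 1: e + f = 4; constraint 3: b - f = -1, and the others follow.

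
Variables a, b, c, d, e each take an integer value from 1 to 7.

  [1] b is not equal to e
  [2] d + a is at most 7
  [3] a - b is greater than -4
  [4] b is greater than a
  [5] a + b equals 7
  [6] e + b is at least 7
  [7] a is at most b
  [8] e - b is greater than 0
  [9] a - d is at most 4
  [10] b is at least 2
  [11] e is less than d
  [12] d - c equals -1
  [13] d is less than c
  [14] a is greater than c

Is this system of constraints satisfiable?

Unsatisfiable

Constraints 4, 8, 11, 13, and 14 give d < c, c < a, a < b, b < e, e < d. Chaining: d < c < a < b < e < d, which forces d < d — impossible.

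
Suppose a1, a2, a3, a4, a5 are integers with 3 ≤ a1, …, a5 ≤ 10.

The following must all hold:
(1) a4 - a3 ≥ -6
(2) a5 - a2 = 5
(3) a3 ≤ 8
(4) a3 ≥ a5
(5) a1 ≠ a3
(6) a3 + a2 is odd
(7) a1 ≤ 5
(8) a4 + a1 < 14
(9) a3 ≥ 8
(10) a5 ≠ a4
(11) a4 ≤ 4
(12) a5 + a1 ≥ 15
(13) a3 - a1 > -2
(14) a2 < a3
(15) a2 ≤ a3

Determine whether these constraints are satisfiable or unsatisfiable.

From constraints 3 and 4: a5 ≤ a3 ≤ 8. From constraint 7: a1 ≤ 5. Hence a5 + a1 ≤ 13. But constraint 12 requires a5 + a1 ≥ 15, and 15 > 13. Contradiction.

Unsatisfiable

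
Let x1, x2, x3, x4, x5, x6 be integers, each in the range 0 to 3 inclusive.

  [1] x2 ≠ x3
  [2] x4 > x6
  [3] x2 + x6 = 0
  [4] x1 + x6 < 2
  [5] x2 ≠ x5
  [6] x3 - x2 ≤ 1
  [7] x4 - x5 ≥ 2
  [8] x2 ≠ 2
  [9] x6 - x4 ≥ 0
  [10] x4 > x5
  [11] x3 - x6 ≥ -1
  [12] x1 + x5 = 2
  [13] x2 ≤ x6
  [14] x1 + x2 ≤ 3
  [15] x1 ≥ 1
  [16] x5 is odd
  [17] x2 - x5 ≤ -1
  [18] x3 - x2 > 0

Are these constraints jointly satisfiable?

Unsatisfiable

Constraints 6, 7, 9, 11, and 17 give x3 − x6 ≥ -1, x6 − x4 ≥ 0, x4 − x5 ≥ 2, x5 − x2 ≥ 1, x2 − x3 ≥ -1.
Adding all 5 inequalities: the left sides telescope to 0, and the right sides sum to (-1) + 0 + 2 + 1 + (-1) = 1. So 0 ≥ 1, which is false.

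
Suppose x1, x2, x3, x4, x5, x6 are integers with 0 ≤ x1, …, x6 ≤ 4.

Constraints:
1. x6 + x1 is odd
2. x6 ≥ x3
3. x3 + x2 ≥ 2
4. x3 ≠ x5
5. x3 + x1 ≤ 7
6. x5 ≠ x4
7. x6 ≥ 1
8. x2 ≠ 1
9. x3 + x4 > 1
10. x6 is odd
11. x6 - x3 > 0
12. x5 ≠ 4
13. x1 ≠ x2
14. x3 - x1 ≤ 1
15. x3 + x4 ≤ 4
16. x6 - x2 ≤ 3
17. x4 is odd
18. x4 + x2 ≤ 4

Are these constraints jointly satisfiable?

Take x1 = 4, x2 = 3, x3 = 2, x4 = 1, x5 = 3, x6 = 3. Then constraint 3: x3 + x2 = 5; constraint 5: x3 + x1 = 6, and every other listed constraint is also met.

Satisfiable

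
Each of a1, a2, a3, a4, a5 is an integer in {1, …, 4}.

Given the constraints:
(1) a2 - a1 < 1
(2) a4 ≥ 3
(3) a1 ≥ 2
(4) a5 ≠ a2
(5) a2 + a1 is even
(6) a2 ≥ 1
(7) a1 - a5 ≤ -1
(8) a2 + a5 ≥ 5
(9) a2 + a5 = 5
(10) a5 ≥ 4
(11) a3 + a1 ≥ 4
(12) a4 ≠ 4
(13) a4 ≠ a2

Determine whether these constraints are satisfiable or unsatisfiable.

Satisfiable

One satisfying assignment is a1 = 3, a2 = 1, a3 = 2, a4 = 3, a5 = 4.
For the less obvious constraints — constraint 1: a2 - a1 = -2; constraint 7: a1 - a5 = -1; constraint 8: a2 + a5 = 5 — and the others hold by inspection.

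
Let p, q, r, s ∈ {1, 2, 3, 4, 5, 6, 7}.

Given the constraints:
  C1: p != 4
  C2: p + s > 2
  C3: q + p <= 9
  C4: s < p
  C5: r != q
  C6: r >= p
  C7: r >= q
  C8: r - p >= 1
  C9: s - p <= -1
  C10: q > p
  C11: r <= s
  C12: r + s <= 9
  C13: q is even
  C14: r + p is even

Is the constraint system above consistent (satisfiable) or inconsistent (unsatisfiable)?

Constraints 7, 9, 10, and 11 give s < p, p < q, q ≤ r, r ≤ s. Chaining: s < p < q ≤ r ≤ s, which forces s < s — impossible.

Unsatisfiable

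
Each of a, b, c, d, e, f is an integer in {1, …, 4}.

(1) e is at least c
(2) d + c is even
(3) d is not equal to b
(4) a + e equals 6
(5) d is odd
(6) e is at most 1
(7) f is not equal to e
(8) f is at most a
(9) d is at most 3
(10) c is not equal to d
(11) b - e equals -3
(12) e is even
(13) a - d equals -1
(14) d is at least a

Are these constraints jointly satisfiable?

Unsatisfiable

From constraints 9 and 14: a ≤ d ≤ 3. From constraint 6: e ≤ 1. Hence a + e ≤ 4. But constraint 4 requires a + e = 6, and 6 > 4. Contradiction.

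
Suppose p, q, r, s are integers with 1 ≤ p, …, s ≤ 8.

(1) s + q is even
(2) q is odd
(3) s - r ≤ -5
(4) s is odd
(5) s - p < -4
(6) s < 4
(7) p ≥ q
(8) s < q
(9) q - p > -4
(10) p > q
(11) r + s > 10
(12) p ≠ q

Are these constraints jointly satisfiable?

Take p = 8, q = 5, r = 8, s = 3. Then constraint 3: s - r = -5; constraint 5: s - p = -5; constraint 9: q - p = -3, and every other listed constraint is also met.

Satisfiable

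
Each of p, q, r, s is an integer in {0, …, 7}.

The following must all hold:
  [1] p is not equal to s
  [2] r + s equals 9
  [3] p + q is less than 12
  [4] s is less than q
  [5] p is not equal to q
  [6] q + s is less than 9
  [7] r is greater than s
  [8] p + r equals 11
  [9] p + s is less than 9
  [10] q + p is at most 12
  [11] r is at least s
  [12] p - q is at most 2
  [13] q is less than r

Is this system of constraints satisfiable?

Satisfiable

Take p = 4, q = 5, r = 7, s = 2. Then constraint 2: r + s = 9; constraint 3: p + q = 9, and every other listed constraint is also met.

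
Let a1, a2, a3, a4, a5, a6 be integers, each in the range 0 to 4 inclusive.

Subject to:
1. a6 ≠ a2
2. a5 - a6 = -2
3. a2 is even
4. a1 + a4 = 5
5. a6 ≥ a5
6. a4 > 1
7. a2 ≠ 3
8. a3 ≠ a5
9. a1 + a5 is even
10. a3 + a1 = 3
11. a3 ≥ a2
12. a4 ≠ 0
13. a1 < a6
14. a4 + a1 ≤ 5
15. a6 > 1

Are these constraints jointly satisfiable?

Try a1 = 2, a2 = 0, a3 = 1, a4 = 3, a5 = 2, a6 = 4.
Check constraint 2: a5 - a6 = -2; constraint 4: a1 + a4 = 5; constraint 10: a3 + a1 = 3. The remaining constraints are straightforward to verify.

Satisfiable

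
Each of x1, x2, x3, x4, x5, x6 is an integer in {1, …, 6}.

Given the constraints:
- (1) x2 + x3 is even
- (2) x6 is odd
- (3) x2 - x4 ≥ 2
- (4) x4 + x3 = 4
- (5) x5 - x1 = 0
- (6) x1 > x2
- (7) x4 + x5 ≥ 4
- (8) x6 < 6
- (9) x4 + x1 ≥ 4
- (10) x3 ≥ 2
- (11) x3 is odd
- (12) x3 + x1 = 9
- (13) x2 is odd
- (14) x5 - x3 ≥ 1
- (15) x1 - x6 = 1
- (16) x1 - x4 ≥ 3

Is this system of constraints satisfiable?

The assignment x1 = 6, x2 = 5, x3 = 3, x4 = 1, x5 = 6, x6 = 5 works:
  constraint 3 holds since x2 - x4 = 4.
  constraint 4 holds since x4 + x3 = 4.
The rest check out directly.

Satisfiable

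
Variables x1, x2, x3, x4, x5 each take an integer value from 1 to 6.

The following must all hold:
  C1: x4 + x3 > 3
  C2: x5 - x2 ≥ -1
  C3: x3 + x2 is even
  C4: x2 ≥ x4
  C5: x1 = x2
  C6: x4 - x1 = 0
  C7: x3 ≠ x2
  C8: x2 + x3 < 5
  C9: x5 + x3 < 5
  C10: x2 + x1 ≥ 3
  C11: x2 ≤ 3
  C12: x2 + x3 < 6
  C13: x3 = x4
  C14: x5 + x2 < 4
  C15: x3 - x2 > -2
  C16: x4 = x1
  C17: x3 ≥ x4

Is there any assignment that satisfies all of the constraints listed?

Unsatisfiable

From constraints 5, 13, and 16, x3 = x4 = x1 = x2, so x3 = x2. But constraint 7 says x3 ≠ x2. Contradiction.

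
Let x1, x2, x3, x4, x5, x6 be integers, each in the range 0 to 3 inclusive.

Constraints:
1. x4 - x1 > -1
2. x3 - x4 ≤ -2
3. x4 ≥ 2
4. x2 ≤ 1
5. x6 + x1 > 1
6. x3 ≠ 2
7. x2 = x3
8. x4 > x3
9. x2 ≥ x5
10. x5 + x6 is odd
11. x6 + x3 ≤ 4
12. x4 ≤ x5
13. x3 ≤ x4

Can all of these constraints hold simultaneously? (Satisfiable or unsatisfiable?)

From constraints 3 and 12: x5 ≥ x4 and x4 ≥ 2, so x5 ≥ 2. From constraints 4 and 9: x5 ≤ x2 and x2 ≤ 1, so x5 ≤ 1. But 1 < 2, so no value of x5 works.

Unsatisfiable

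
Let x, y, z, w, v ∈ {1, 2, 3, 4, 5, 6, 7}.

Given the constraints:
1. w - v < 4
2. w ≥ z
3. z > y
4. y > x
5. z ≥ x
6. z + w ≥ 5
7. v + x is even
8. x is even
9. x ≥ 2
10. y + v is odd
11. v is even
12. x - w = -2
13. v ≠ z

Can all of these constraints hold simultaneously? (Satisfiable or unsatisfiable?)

Satisfiable

One satisfying assignment is x = 2, y = 3, z = 4, w = 4, v = 2.
For the less obvious constraints — constraint 1: w - v = 2; constraint 6: z + w = 8; constraint 12: x - w = -2 — and the others hold by inspection.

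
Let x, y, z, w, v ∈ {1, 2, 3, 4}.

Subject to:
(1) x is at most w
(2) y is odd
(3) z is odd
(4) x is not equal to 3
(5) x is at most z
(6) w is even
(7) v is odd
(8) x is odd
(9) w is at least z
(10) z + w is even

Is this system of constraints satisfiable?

Constraint 3 makes z odd and constraint 6 makes w even, so z + w must be odd. Constraint 10 says z + w is even — contradiction.

Unsatisfiable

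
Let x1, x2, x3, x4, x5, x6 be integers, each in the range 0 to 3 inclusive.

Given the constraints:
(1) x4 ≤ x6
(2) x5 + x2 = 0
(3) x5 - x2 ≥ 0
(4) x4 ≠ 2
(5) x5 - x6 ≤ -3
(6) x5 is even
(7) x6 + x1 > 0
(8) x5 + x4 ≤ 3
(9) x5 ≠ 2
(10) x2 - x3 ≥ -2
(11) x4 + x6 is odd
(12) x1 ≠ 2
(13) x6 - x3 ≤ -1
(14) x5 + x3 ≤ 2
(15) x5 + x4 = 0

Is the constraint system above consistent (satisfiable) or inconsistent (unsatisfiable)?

Constraints 3, 5, 10, and 13 give x5 − x2 ≥ 0, x2 − x3 ≥ -2, x3 − x6 ≥ 1, x6 − x5 ≥ 3.
Adding all 4 inequalities: the left sides telescope to 0, and the right sides sum to 0 + (-2) + 1 + 3 = 2. So 0 ≥ 2, which is false.

Unsatisfiable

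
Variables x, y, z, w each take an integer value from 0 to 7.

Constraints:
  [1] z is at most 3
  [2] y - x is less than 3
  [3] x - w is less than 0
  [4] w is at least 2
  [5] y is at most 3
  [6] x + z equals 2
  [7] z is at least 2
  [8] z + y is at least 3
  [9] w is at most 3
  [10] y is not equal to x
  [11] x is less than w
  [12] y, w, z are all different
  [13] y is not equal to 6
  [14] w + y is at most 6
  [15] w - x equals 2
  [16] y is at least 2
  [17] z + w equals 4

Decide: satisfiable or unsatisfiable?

Unsatisfiable

Constraints 1, 4, 5, 7, 9, and 16 confine each of y, w, z to the 2 values {2, 3}.
Constraint 12 requires all 3 of them to be distinct, but only 2 values are available — impossible by the pigeonhole principle.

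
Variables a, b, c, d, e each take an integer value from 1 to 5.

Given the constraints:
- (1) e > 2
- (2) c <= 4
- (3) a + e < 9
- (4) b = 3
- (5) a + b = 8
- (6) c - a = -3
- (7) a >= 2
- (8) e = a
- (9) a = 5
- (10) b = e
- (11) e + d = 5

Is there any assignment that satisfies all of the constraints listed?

Unsatisfiable

Constraint 4 fixes b = 3 and constraint 9 fixes a = 5. Constraints 8 and 10 give b = e = a, so b = a. But 3 ≠ 5 — contradiction.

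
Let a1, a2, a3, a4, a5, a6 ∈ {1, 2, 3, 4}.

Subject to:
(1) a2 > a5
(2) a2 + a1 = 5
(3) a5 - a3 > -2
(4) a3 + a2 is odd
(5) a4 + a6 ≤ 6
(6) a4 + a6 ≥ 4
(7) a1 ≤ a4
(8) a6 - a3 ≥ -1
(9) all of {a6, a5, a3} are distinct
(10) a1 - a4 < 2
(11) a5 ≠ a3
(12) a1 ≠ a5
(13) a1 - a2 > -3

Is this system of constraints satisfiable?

One satisfying assignment is a1 = 2, a2 = 3, a3 = 2, a4 = 2, a5 = 1, a6 = 4.
For the less obvious constraints — constraint 2: a2 + a1 = 5; constraint 3: a5 - a3 = -1 — and the others hold by inspection.

Satisfiable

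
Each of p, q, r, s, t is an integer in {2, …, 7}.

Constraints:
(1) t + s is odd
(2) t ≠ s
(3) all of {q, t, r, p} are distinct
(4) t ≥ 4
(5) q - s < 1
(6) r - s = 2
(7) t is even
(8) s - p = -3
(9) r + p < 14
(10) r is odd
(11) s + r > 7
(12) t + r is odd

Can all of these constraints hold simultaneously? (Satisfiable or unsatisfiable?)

Satisfiable

Try p = 6, q = 3, r = 5, s = 3, t = 4.
Check constraint 5: q - s = 0; constraint 6: r - s = 2. The remaining constraints are straightforward to verify.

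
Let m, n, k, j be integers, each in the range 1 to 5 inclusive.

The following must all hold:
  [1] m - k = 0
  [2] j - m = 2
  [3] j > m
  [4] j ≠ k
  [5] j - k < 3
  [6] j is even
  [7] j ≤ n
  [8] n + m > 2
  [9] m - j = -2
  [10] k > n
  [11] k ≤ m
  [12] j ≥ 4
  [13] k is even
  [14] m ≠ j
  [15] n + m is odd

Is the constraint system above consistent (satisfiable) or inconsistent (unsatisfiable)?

Unsatisfiable

Constraints 3, 7, 10, and 11 give k ≤ m, m < j, j ≤ n, n < k. Chaining: k ≤ m < j ≤ n < k, which forces k < k — impossible.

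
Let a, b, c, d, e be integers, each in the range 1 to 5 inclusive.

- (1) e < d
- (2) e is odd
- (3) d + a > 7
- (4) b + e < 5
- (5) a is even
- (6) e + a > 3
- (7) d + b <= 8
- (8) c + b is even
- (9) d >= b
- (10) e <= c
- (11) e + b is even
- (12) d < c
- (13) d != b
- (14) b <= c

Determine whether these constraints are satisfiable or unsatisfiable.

Setting (a, b, c, d, e) = (4, 3, 5, 4, 1) satisfies everything: constraint 3: d + a = 8; constraint 4: b + e = 4, and the others follow.

Satisfiable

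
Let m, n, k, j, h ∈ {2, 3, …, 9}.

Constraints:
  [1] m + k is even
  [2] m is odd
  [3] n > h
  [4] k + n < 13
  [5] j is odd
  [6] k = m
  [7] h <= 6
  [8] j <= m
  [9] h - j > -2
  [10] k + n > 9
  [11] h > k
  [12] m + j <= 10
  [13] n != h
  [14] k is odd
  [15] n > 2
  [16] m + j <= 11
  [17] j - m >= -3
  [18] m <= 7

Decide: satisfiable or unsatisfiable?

Setting (m, n, k, j, h) = (5, 7, 5, 5, 6) satisfies everything: constraint 4: k + n = 12; constraint 9: h - j = 1; constraint 10: k + n = 12, and the others follow.

Satisfiable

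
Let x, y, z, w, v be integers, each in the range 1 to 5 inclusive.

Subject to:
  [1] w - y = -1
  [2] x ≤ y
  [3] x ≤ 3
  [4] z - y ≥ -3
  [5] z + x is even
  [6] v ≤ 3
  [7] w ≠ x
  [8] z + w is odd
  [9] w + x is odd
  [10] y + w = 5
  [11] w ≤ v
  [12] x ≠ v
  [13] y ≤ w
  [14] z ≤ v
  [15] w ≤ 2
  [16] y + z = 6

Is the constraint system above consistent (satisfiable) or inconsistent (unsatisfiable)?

Unsatisfiable

From constraints 13 and 15: y ≤ w ≤ 2. From constraints 6 and 14: z ≤ v ≤ 3. Hence y + z ≤ 5. But constraint 16 requires y + z = 6, and 6 > 5. Contradiction.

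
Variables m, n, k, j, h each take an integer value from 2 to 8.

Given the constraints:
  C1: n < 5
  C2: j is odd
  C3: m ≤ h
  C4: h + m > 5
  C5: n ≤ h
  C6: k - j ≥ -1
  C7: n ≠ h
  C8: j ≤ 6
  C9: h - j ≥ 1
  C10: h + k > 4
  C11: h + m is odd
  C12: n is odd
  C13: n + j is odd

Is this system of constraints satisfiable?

Constraint 12 makes n odd and constraint 2 makes j odd, so n + j must be even. Constraint 13 says n + j is odd — contradiction.

Unsatisfiable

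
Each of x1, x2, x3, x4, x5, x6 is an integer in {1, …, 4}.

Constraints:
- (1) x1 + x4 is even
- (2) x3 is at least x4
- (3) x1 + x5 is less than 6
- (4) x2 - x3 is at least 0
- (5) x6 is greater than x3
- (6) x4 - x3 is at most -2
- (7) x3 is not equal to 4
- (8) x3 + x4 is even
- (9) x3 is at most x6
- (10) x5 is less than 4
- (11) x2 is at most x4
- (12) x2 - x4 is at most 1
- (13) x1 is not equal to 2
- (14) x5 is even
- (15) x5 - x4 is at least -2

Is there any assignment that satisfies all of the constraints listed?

Unsatisfiable

Constraints 4, 6, and 12 give x3 − x4 ≥ 2, x4 − x2 ≥ -1, x2 − x3 ≥ 0.
Adding all 3 inequalities: the left sides telescope to 0, and the right sides sum to 2 + (-1) + 0 = 1. So 0 ≥ 1, which is false.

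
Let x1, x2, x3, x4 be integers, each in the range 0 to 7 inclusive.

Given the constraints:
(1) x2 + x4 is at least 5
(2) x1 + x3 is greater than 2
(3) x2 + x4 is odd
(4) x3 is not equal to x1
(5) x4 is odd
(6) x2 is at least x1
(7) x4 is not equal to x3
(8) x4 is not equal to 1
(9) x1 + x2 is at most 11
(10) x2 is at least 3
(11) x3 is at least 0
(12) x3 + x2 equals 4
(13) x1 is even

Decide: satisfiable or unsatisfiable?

Take x1 = 4, x2 = 4, x3 = 0, x4 = 3. Then constraint 1: x2 + x4 = 7; constraint 2: x1 + x3 = 4, and every other listed constraint is also met.

Satisfiable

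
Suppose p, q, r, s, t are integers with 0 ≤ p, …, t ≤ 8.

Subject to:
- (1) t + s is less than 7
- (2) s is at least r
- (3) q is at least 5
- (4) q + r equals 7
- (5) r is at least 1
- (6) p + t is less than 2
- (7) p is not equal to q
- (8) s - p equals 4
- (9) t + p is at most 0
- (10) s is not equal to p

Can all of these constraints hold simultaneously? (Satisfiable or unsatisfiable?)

Try p = 0, q = 5, r = 2, s = 4, t = 0.
Check constraint 1: t + s = 4; constraint 4: q + r = 7. The remaining constraints are straightforward to verify.

Satisfiable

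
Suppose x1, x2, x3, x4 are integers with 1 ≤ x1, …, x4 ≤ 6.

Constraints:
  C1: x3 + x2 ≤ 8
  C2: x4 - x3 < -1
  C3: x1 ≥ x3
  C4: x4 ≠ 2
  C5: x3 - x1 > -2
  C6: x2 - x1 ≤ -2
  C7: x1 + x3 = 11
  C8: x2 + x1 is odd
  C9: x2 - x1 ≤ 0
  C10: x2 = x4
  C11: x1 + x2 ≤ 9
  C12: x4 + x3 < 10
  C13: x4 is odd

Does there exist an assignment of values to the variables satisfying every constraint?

Setting (x1, x2, x3, x4) = (6, 3, 5, 3) satisfies everything: constraint 1: x3 + x2 = 8; constraint 2: x4 - x3 = -2; constraint 5: x3 - x1 = -1, and the others follow.

Satisfiable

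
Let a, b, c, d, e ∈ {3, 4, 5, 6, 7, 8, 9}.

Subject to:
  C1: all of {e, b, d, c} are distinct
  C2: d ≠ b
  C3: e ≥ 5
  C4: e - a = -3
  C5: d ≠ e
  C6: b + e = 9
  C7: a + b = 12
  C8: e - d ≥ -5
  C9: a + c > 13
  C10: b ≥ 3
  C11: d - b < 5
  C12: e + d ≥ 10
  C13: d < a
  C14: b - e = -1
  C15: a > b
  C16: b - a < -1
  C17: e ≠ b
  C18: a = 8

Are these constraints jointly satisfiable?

Satisfiable

Setting (a, b, c, d, e) = (8, 4, 8, 7, 5) satisfies everything: constraint 4: e - a = -3; constraint 6: b + e = 9; constraint 7: a + b = 12, and the others follow.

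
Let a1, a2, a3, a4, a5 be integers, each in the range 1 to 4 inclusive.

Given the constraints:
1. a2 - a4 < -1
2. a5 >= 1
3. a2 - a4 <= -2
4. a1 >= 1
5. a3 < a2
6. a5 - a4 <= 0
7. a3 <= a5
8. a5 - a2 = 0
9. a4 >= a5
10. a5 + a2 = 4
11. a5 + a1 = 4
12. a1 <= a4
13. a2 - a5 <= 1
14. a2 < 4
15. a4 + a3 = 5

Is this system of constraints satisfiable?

Take a1 = 2, a2 = 2, a3 = 1, a4 = 4, a5 = 2. Then constraint 1: a2 - a4 = -2; constraint 3: a2 - a4 = -2; constraint 6: a5 - a4 = -2, and every other listed constraint is also met.

Satisfiable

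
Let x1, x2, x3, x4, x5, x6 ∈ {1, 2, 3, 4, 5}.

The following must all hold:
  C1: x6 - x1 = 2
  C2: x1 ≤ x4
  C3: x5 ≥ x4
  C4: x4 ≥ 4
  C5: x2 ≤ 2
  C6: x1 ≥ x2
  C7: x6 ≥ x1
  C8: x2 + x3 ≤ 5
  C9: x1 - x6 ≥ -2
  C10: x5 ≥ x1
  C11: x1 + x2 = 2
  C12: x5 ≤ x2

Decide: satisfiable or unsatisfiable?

Unsatisfiable

From constraints 3 and 4: x5 ≥ x4 and x4 ≥ 4, so x5 ≥ 4. From constraints 5 and 12: x5 ≤ x2 and x2 ≤ 2, so x5 ≤ 2. But 2 < 4, so no value of x5 works.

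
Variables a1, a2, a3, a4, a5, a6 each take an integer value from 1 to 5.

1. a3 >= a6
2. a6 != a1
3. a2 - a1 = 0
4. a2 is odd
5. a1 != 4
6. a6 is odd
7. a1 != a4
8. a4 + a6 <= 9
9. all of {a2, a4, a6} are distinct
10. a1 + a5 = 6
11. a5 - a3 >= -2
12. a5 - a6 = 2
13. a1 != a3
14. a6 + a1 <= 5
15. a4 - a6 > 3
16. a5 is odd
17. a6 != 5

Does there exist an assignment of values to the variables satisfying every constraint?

Satisfiable

One satisfying assignment is a1 = 3, a2 = 3, a3 = 2, a4 = 5, a5 = 3, a6 = 1.
For the less obvious constraints — constraint 3: a2 - a1 = 0; constraint 8: a4 + a6 = 6; constraint 10: a1 + a5 = 6 — and the others hold by inspection.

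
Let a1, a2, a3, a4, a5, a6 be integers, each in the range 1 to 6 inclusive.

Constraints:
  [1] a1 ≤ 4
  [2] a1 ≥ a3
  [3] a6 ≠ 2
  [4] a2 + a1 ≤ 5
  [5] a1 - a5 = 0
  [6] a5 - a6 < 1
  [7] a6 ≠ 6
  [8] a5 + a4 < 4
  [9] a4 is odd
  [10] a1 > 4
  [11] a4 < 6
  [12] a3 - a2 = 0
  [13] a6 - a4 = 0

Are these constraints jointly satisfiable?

From constraint 10: a1 ≥ 5. From constraint 1: a1 ≤ 4. But 4 < 5, so no value of a1 works.

Unsatisfiable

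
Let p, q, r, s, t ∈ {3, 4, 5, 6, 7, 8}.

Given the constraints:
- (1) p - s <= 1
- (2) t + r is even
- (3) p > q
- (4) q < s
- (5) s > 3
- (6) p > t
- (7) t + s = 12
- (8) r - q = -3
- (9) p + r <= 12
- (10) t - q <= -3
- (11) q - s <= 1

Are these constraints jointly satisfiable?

Satisfiable

Try p = 8, q = 7, r = 4, s = 8, t = 4.
Check constraint 1: p - s = 0; constraint 7: t + s = 12; constraint 8: r - q = -3. The remaining constraints are straightforward to verify.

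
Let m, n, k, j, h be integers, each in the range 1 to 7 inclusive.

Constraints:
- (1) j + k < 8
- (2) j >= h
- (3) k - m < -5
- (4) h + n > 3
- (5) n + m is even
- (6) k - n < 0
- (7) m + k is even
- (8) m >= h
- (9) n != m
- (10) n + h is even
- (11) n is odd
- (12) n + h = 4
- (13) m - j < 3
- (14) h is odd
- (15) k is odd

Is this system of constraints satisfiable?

Satisfiable

One satisfying assignment is m = 7, n = 3, k = 1, j = 5, h = 1.
For the less obvious constraints — constraint 1: j + k = 6; constraint 3: k - m = -6; constraint 4: h + n = 4 — and the others hold by inspection.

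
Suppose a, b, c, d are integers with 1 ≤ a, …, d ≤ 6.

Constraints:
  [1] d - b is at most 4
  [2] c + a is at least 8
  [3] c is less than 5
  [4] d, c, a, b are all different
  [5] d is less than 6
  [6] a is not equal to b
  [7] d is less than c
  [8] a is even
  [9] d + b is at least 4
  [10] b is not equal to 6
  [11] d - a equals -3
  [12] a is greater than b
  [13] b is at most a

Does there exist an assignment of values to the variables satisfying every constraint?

Satisfiable

Take a = 6, b = 1, c = 4, d = 3. Then constraint 1: d - b = 2; constraint 2: c + a = 10; constraint 9: d + b = 4, and every other listed constraint is also met.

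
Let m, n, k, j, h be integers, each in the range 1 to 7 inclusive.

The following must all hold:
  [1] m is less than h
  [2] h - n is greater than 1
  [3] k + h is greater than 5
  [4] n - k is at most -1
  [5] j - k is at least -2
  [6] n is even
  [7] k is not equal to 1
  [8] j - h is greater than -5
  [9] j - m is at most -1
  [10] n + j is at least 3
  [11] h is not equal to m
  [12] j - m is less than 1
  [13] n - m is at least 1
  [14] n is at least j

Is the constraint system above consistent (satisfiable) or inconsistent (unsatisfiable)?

Constraints 4, 5, 9, and 13 give m − j ≥ 1, j − k ≥ -2, k − n ≥ 1, n − m ≥ 1.
Adding all 4 inequalities: the left sides telescope to 0, and the right sides sum to 1 + (-2) + 1 + 1 = 1. So 0 ≥ 1, which is false.

Unsatisfiable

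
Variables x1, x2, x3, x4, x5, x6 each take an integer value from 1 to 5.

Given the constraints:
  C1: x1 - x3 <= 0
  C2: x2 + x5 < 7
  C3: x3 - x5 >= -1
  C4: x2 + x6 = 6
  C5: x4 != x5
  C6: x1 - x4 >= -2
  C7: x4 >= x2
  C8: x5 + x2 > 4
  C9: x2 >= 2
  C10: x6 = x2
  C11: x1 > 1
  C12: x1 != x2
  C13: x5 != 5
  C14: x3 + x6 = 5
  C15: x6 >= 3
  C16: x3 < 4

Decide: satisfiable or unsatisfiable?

Satisfiable

One satisfying assignment is x1 = 2, x2 = 3, x3 = 2, x4 = 3, x5 = 2, x6 = 3.
For the less obvious constraints — constraint 1: x1 - x3 = 0; constraint 2: x2 + x5 = 5 — and the others hold by inspection.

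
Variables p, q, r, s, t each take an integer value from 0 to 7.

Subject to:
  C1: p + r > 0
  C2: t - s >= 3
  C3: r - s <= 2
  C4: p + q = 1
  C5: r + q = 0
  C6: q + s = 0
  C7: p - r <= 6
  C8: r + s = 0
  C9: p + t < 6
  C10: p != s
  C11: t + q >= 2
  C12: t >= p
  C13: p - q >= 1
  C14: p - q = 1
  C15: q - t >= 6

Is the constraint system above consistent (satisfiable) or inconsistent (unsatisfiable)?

Constraints 2, 3, 7, 13, and 15 give r − p ≥ -6, p − q ≥ 1, q − t ≥ 6, t − s ≥ 3, s − r ≥ -2.
Adding all 5 inequalities: the left sides telescope to 0, and the right sides sum to (-6) + 1 + 6 + 3 + (-2) = 2. So 0 ≥ 2, which is false.

Unsatisfiable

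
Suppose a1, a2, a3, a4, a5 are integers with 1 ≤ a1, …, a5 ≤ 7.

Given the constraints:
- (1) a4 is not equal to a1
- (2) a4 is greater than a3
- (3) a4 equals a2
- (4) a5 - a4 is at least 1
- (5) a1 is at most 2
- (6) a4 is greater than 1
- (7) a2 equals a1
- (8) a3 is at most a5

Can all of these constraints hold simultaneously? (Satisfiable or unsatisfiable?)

Unsatisfiable

From constraints 3 and 7, a4 = a2 = a1, so a4 = a1. But constraint 1 says a4 ≠ a1. Contradiction.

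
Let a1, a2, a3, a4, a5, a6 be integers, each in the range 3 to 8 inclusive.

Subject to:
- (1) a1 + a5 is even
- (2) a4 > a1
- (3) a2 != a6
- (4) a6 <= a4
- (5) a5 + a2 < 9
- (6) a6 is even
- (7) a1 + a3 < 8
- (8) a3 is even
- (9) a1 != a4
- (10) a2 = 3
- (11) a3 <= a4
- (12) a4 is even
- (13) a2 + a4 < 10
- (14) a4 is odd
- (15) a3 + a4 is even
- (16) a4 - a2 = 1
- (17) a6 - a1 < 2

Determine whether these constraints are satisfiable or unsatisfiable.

Constraint 8 makes a3 even and constraint 14 makes a4 odd, so a3 + a4 must be odd. Constraint 15 says a3 + a4 is even — contradiction.

Unsatisfiable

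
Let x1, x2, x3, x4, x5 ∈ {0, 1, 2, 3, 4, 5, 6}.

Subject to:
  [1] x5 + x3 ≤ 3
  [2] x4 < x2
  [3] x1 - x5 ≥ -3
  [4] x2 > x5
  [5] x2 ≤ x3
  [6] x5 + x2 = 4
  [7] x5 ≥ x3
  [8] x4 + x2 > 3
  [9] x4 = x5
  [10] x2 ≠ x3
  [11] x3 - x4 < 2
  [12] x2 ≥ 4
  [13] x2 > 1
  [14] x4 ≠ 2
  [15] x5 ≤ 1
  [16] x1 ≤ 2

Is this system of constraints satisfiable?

Unsatisfiable

From constraints 5 and 12: x3 ≥ x2 and x2 ≥ 4, so x3 ≥ 4. From constraints 7 and 15: x3 ≤ x5 and x5 ≤ 1, so x3 ≤ 1. But 1 < 4, so no value of x3 works.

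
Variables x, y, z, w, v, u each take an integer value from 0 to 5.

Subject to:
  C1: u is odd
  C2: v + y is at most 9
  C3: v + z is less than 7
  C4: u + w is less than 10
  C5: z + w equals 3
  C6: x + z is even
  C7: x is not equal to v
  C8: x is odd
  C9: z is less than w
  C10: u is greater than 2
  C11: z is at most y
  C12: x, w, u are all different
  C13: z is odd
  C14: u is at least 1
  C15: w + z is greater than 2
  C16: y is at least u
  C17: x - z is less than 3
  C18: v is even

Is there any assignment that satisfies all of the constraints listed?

One satisfying assignment is x = 3, y = 5, z = 1, w = 2, v = 4, u = 5.
For the less obvious constraints — constraint 2: v + y = 9; constraint 3: v + z = 5 — and the others hold by inspection.

Satisfiable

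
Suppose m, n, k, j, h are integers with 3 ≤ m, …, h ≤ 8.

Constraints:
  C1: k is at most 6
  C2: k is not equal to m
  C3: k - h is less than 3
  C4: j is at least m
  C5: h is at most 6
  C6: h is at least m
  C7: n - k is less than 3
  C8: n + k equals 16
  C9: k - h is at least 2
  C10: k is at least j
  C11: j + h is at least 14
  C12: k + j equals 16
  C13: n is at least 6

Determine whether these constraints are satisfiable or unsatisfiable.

Unsatisfiable

From constraints 1 and 10: j ≤ k ≤ 6. From constraint 5: h ≤ 6. Hence j + h ≤ 12. But constraint 11 requires j + h ≥ 14, and 14 > 12. Contradiction.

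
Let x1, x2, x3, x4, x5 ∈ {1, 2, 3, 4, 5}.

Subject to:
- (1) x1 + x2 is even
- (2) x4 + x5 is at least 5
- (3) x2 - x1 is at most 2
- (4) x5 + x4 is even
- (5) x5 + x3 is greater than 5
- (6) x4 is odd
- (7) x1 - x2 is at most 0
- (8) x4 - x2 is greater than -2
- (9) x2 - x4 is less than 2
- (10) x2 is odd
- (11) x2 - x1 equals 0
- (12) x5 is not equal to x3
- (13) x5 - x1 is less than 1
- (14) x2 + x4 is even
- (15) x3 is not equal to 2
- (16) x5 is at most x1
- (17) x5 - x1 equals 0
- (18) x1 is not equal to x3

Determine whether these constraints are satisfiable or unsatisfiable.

One satisfying assignment is x1 = 3, x2 = 3, x3 = 5, x4 = 3, x5 = 3.
For the less obvious constraints — constraint 2: x4 + x5 = 6; constraint 3: x2 - x1 = 0; constraint 5: x5 + x3 = 8 — and the others hold by inspection.

Satisfiable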